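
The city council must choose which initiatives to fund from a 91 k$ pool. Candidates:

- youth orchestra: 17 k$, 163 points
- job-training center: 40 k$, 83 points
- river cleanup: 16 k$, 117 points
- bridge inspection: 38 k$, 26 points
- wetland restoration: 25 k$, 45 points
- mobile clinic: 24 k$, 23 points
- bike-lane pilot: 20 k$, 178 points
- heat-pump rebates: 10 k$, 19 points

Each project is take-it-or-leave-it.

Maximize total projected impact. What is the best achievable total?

522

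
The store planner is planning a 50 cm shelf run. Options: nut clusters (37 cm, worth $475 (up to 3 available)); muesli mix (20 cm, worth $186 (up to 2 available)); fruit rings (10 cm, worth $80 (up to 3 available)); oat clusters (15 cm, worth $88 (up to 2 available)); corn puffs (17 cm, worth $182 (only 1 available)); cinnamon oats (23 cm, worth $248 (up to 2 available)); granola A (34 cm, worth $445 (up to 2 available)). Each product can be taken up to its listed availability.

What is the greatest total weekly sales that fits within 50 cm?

555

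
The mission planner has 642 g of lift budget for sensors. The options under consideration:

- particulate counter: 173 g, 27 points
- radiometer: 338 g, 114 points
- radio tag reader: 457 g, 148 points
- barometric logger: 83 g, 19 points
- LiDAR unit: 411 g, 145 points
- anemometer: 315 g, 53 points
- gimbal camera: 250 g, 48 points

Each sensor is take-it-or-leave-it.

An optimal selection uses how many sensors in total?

Optimal total is 175.
particulate counter + radio tag reader hits 175 at 630 g.
All optima have 2 sensors.

2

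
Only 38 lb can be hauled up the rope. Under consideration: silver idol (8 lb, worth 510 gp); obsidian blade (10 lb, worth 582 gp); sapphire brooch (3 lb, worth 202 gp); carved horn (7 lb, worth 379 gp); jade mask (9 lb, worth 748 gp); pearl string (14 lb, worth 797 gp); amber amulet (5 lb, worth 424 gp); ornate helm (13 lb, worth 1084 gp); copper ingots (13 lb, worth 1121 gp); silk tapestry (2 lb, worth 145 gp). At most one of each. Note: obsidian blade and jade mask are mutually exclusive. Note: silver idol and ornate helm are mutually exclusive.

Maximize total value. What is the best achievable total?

Filling by ratio: sapphire brooch + amber amulet + ornate helm + copper ingots + silk tapestry for 2976, with 2 lb left unused.
Replace amber amulet and silk tapestry with jade mask: the trade gains 179 net, giving 3155 at 38 lb.

3155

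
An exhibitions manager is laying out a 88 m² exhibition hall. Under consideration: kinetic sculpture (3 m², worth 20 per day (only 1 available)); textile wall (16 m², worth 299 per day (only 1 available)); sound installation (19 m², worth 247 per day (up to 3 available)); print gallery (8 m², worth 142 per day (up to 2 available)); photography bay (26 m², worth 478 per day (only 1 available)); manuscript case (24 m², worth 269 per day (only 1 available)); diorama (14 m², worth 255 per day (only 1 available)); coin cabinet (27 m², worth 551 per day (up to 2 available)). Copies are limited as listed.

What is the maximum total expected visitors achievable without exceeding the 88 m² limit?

Greedy by ratio would take kinetic sculpture + textile wall + diorama + 2×coin cabinet: 87 m² used, total 1676.
Reworking the packing: print gallery + photography bay + 2×coin cabinet uses 88 m² and improves the total to 1722.
That's the maximum — no swap from here does better than 1722.

1722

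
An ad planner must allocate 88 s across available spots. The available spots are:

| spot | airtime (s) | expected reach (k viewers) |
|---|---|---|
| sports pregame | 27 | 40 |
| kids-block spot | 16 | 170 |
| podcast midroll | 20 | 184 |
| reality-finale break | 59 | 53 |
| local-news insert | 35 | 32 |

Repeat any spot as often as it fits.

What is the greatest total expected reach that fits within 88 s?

Taking the top-ratio spots first gives 5×kids-block spot for 850 (80 s).
Dropping 2×kids-block spot frees 32 s; slotting in 2×podcast midroll (40 s) lifts the total to 878 at 88 s.
No other feasible combination exceeds 878.

878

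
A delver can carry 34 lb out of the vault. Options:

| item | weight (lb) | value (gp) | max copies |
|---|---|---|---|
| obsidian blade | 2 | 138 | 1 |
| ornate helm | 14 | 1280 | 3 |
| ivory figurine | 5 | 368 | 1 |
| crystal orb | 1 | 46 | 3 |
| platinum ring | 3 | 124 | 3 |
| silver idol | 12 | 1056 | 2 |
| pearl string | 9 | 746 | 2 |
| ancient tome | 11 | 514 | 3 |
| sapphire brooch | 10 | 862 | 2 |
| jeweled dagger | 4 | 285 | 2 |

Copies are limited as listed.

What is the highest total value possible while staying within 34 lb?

3004

A density-first pass picks 2×ornate helm + ivory figurine + crystal orb — 2974 at 34 lb.
Dropping ornate helm and ivory figurine and crystal orb frees 20 lb; slotting in 2×sapphire brooch (20 lb) lifts the total to 3004 at 34 lb.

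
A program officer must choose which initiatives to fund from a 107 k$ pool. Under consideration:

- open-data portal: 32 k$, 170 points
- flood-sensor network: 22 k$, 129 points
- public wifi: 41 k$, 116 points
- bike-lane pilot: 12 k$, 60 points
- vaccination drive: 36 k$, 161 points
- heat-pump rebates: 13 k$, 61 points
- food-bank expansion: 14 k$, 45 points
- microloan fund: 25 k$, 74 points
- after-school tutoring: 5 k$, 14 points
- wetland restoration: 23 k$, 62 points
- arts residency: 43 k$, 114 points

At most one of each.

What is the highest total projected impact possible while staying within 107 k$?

Filling by ratio: open-data portal + flood-sensor network + bike-lane pilot + heat-pump rebates + food-bank expansion + after-school tutoring for 479, with 9 k$ left unused.
The 27 k$ tied up in heat-pump rebates and food-bank expansion is better spent on vaccination drive — total rises to 534 (107 k$).
The closest alternative, open-data portal + flood-sensor network + vaccination drive + heat-pump rebates, reaches only 521.

534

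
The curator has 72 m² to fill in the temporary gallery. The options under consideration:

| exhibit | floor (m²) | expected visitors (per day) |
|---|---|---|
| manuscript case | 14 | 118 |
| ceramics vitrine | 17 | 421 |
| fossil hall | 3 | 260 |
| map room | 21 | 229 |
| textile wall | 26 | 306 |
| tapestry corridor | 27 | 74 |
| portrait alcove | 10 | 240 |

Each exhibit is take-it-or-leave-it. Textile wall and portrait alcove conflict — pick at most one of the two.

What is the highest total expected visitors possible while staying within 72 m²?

1268

By expected visitors per m²: fossil hall 86.67, ceramics vitrine 24.76, portrait alcove 24.00, textile wall 11.77 lead.
Best packing: manuscript case + ceramics vitrine + fossil hall + map room + portrait alcove — 65 m², 1268 total.
The closest alternative, ceramics vitrine + fossil hall + map room + textile wall, reaches only 1216.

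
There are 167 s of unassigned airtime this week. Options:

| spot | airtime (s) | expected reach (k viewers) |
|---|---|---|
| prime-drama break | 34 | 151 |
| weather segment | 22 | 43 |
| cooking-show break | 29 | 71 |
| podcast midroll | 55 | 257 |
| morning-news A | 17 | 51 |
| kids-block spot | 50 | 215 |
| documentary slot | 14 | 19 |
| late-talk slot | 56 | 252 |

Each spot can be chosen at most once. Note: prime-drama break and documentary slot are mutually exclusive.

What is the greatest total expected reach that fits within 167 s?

724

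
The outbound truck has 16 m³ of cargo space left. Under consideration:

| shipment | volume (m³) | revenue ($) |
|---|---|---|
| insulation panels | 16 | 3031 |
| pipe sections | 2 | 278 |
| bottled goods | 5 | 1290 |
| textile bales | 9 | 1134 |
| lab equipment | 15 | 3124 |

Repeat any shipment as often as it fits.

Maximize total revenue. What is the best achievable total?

3870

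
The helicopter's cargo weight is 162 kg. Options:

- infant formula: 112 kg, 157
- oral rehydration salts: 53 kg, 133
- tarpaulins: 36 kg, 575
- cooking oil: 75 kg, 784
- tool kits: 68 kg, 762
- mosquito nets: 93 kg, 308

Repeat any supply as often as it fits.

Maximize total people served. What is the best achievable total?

2300

The ratio ordering already packs tightly: 4×tarpaulins, 144 kg, 2300.
Every other selection either busts 162 kg or fails to beat 2300.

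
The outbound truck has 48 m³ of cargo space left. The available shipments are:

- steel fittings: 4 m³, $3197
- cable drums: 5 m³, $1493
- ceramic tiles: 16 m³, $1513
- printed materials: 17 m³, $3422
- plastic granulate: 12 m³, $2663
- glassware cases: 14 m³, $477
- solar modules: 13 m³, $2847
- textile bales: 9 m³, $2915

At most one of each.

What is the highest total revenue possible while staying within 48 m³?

13874

Greedy by ratio would take steel fittings + cable drums + plastic granulate + solar modules + textile bales: 43 m³ used, total 13115.
The 12 m³ tied up in plastic granulate is better spent on printed materials — total rises to 13874 (48 m³).
The closest alternative, steel fittings + cable drums + printed materials + plastic granulate + textile bales, reaches only 13690.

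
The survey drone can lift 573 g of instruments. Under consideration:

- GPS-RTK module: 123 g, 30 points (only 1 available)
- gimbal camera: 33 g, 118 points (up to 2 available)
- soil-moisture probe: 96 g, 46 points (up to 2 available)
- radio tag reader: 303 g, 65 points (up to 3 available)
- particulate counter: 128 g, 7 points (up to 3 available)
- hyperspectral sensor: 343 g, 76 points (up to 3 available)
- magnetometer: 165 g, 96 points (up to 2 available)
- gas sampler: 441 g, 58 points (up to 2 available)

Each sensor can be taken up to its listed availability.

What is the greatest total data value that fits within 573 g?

474

Best packing: 2×gimbal camera + soil-moisture probe + 2×magnetometer — 492 g, 474 total.
The spare 81 g is too small for any remaining sensor, and no exchange beats 474.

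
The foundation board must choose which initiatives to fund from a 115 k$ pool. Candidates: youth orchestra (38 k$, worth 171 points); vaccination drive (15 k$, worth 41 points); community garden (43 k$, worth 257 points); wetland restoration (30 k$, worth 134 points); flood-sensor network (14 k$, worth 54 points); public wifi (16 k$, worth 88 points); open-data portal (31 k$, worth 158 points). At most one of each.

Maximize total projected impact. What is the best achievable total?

586

Density check — community garden 5.98, public wifi 5.50, open-data portal 5.10 are the best per k$.
Greedy by ratio would take community garden + flood-sensor network + public wifi + open-data portal: 104 k$ used, total 557.
The 30 k$ tied up in flood-sensor network and public wifi is better spent on youth orchestra — total rises to 586 (112 k$).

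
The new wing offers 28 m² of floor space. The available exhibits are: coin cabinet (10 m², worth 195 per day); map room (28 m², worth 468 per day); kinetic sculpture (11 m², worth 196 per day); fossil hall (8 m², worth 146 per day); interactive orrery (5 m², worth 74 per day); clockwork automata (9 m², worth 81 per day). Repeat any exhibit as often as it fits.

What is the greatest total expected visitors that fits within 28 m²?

2×coin cabinet + fossil hall uses 28 of the 28 m² and totals 536.
That's the maximum — no swap from here does better than 536.

536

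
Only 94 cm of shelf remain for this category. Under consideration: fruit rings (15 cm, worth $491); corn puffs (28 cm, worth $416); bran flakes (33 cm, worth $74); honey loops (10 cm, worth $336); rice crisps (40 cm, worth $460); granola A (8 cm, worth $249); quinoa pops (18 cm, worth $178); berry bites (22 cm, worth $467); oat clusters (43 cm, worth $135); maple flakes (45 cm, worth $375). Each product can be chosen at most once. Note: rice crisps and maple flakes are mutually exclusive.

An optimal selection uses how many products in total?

5

The maximum weekly sales within 94 cm is 1959.
One optimal bundle: fruit rings + corn puffs + honey loops + granola A + berry bites (83 cm).
Every optimal selection uses 5 products.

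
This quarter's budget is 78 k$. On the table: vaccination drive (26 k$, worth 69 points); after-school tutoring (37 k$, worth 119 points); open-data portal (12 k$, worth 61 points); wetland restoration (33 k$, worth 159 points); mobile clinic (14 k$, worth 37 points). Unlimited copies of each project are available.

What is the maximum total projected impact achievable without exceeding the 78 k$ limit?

Density check — open-data portal 5.08, wetland restoration 4.82, after-school tutoring 3.22 are the best per k$.
Taking the top-ratio projects first gives 6×open-data portal for 366 (72 k$).
The 60 k$ tied up in 5×open-data portal is better spent on 2×wetland restoration — total rises to 379 (78 k$).
Every other selection either busts 78 k$ or fails to beat 379.

379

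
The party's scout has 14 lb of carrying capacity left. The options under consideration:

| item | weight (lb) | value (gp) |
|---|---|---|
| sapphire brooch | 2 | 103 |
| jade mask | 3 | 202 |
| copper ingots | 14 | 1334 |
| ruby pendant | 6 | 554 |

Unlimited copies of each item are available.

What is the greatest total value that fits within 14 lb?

By value per lb: copper ingots 95.29, ruby pendant 92.33, jade mask 67.33 lead.
Taking copper ingots: 14 lb used, 1334 in value.
Nothing else within 14 lb beats 1334.

1334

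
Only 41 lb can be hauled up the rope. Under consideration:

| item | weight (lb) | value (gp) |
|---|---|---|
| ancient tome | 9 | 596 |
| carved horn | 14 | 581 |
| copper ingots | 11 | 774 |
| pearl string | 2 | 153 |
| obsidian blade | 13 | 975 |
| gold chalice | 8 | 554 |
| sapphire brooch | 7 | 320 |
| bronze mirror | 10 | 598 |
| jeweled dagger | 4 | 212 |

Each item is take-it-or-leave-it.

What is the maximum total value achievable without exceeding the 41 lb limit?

Ranking by ratio (value/lb): pearl string 76.50, obsidian blade 75.00, copper ingots 70.36.
The ratio heuristic lands on copper ingots + pearl string + obsidian blade + gold chalice + jeweled dagger (2668) but leaves 3 lb idle.
Dropping pearl string and jeweled dagger frees 6 lb; slotting in ancient tome (9 lb) lifts the total to 2899 at 41 lb.
The closest alternative, copper ingots + pearl string + obsidian blade + gold chalice + sapphire brooch, reaches only 2776.

2899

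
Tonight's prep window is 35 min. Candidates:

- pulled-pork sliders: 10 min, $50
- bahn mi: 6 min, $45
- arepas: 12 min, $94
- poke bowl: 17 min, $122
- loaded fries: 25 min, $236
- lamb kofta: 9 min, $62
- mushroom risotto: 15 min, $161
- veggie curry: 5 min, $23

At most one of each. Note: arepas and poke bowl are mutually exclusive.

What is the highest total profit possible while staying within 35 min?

Bahn mi + arepas + mushroom risotto uses 33 of the 35 min and totals 300.
Runner-up loaded fries + lamb kofta tops out at 298.

300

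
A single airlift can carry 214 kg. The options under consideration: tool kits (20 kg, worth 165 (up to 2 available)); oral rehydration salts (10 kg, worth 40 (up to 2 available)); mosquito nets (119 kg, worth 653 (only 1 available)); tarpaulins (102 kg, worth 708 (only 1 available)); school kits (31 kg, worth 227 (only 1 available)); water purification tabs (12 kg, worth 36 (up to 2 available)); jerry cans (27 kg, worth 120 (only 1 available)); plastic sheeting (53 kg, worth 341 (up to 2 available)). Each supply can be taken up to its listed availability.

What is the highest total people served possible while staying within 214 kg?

1441

A density-first pass picks 2×tool kits + oral rehydration salts + tarpaulins + school kits + jerry cans — 1425 at 210 kg.
Replace tool kits and oral rehydration salts and jerry cans with plastic sheeting: the trade gains 16 net, giving 1441 at 206 kg.
Every other selection either busts 214 kg or exceeds an availability limit or fails to beat 1441.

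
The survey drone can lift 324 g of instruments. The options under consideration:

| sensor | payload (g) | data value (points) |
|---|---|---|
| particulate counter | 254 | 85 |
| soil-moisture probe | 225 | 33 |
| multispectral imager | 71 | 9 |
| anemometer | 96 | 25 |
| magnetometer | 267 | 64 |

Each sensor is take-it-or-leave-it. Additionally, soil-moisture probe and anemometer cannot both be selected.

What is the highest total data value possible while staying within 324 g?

85

Particulate counter uses 254 of the 324 g and totals 85.
That's the maximum — no feasible swap from here does better than 85.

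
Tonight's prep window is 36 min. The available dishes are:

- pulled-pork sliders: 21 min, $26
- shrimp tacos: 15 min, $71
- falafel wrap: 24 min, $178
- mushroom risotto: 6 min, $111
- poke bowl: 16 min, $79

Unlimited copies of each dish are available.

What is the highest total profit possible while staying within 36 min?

666

Density check — mushroom risotto 18.50, falafel wrap 7.42, poke bowl 4.94, shrimp tacos 4.73 are the best per min.
The ratio ordering already packs tightly: 6×mushroom risotto, 36 min, 666.
That's the maximum — no swap from here does better than 666.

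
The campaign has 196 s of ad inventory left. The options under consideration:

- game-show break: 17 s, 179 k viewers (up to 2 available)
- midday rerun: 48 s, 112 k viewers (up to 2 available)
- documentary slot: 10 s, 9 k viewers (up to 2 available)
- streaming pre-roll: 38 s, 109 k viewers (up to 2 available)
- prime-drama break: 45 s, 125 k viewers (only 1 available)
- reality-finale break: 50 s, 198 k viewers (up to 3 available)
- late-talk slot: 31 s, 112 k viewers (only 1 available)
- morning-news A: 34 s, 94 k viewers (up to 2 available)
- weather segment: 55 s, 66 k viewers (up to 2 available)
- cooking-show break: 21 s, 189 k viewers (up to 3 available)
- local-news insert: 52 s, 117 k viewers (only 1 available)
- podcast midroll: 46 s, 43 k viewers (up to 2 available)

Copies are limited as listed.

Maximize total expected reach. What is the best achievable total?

Ranking by ratio (expected reach/s): game-show break 10.53, cooking-show break 9.00, reality-finale break 3.96.
The ratio heuristic lands on 2×game-show break + documentary slot + reality-finale break + late-talk slot + 3×cooking-show break (1244) but leaves 8 s idle.
The 41 s tied up in documentary slot and late-talk slot is better spent on prime-drama break — total rises to 1248 (192 s).
Nothing else within 196 s beats 1248.

1248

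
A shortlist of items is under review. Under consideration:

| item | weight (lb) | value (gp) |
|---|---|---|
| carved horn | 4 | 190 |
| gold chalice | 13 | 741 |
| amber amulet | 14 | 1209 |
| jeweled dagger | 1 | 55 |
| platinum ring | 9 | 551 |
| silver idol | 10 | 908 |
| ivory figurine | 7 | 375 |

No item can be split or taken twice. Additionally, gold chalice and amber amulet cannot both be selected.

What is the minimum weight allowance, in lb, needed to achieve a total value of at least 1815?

24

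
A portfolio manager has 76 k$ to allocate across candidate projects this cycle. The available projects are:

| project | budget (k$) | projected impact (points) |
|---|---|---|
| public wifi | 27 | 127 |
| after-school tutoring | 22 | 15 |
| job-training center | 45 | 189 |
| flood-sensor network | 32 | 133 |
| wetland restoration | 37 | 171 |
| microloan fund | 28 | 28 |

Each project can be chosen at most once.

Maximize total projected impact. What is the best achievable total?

316

The ratio heuristic lands on public wifi + wetland restoration (298) but leaves 12 k$ idle.
Dropping wetland restoration frees 37 k$; slotting in job-training center (45 k$) lifts the total to 316 at 72 k$.
An exhaustive check of the 64 subsets confirms 316.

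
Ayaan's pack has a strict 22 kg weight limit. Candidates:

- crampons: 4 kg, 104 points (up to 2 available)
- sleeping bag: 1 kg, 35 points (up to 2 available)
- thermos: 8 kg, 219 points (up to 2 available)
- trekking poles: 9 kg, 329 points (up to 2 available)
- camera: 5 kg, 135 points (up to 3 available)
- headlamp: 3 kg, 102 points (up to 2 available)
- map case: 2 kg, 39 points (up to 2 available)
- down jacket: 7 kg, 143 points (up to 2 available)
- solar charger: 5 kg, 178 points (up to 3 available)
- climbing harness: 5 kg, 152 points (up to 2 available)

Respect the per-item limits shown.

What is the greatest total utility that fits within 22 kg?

Taking the top-ratio items first gives 2×sleeping bag + 2×trekking poles + map case for 767 (22 kg).
Dropping sleeping bag and map case frees 3 kg; slotting in headlamp (3 kg) lifts the total to 795 at 22 kg.
That's the maximum — no swap from here does better than 795.

795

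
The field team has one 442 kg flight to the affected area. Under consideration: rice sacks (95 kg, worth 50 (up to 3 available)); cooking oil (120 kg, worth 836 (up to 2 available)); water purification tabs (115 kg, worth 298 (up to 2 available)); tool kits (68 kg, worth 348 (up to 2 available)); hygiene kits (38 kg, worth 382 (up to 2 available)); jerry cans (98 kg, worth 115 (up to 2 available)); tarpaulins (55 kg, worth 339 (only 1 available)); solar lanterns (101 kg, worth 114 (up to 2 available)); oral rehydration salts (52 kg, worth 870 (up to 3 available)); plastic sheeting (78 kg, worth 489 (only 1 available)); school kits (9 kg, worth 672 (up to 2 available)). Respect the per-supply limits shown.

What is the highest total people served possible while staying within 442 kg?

5902

By people served per kg: school kits 74.67, oral rehydration salts 16.73, hygiene kits 10.05, cooking oil 6.97 lead.
Filling by ratio: cooking oil + 2×hygiene kits + tarpaulins + 3×oral rehydration salts + 2×school kits for 5893, with 17 kg left unused.
Replace tarpaulins with tool kits: the trade gains 9 net, giving 5902 at 438 kg.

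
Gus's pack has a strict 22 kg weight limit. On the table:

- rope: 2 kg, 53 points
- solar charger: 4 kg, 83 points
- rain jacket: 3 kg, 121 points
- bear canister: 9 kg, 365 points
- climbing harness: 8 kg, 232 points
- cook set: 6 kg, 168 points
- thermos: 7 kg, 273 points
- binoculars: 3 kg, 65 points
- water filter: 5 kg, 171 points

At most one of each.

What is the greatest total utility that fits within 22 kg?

Greedy by ratio would take rope + rain jacket + bear canister + thermos: 21 kg used, total 812.
The 2 kg tied up in rope is better spent on binoculars — total rises to 824 (22 kg).

824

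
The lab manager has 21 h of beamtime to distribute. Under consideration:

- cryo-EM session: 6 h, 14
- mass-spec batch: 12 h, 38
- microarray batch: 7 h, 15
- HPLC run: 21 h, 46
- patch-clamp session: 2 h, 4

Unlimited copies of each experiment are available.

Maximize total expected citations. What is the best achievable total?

57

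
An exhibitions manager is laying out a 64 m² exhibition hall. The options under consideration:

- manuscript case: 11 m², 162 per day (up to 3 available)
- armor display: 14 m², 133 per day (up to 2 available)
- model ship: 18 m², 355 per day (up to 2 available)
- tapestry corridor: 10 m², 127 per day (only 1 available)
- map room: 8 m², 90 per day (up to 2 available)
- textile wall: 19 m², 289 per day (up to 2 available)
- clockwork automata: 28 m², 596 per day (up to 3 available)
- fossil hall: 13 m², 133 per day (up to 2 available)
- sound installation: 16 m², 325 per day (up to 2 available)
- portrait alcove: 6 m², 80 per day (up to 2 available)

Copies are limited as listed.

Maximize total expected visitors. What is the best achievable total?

Taking the top-ratio exhibits first gives 2×clockwork automata + portrait alcove for 1272 (62 m²).
The 34 m² tied up in clockwork automata and portrait alcove is better spent on 2×model ship — total rises to 1306 (64 m²).

1306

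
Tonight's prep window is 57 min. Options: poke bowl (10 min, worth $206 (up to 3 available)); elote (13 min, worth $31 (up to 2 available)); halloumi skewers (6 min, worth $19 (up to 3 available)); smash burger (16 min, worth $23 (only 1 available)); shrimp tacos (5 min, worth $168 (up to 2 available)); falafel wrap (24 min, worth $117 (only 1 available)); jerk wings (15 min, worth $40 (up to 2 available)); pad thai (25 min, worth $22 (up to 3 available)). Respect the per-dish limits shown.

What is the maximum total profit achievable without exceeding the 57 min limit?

Density check — shrimp tacos 33.60, poke bowl 20.60, falafel wrap 4.88, halloumi skewers 3.17 are the best per min.
Greedy by ratio would take 3×poke bowl + 2×halloumi skewers + 2×shrimp tacos: 52 min used, total 992.
Dropping 2×halloumi skewers frees 12 min; slotting in jerk wings (15 min) lifts the total to 994 at 55 min.
The spare 2 min is too small for any remaining dish, and no exchange beats 994.

994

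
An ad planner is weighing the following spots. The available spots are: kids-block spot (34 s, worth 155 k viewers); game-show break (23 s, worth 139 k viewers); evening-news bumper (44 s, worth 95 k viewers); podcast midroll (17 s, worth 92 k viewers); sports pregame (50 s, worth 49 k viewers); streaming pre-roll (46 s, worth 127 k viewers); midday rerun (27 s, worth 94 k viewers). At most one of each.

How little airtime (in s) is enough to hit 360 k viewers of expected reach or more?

74

Need the lightest bundle worth ≥ 360.
kids-block spot + game-show break + podcast midroll: 386 expected reach at 74 s.
Any bundle with less than 74 s falls short of 360.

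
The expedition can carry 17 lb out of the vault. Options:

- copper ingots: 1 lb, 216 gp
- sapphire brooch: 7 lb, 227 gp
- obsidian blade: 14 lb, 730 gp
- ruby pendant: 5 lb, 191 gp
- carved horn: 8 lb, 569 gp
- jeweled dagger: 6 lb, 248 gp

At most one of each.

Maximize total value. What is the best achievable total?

1033

Ranking by ratio (value/lb): copper ingots 216.00, carved horn 71.12, obsidian blade 52.14, jeweled dagger 41.33.
Copper ingots + carved horn + jeweled dagger uses 15 of the 17 lb and totals 1033.
Nothing else within 17 lb beats 1033.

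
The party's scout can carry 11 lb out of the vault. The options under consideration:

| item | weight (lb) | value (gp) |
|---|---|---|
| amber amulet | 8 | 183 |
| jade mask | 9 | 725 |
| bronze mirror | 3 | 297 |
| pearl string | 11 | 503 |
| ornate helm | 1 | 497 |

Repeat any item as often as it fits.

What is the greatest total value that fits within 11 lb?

5467

The ratio ordering already packs tightly: 11×ornate helm, 11 lb, 5467.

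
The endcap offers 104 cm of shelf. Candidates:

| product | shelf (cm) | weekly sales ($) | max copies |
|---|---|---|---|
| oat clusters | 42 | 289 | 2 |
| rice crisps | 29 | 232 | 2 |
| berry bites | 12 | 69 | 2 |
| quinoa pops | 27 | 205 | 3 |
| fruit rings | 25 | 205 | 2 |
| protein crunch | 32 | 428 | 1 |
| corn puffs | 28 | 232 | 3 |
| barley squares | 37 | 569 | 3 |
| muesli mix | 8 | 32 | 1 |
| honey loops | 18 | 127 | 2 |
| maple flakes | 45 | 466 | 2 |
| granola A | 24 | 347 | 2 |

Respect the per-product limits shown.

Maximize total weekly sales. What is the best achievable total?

Best packing: 2×barley squares + granola A — 98 cm, 1485 total.
The spare 6 cm is too small for any remaining product, and no exchange beats 1485.

1485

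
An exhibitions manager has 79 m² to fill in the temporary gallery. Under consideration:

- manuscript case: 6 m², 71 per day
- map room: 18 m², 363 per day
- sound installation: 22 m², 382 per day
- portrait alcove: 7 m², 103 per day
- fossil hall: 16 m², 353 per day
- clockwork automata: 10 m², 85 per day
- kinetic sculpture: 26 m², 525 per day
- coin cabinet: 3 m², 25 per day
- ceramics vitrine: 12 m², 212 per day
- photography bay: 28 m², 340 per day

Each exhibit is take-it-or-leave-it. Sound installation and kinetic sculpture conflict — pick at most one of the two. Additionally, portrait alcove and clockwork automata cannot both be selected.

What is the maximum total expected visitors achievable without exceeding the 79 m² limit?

1556

Best packing: map room + portrait alcove + fossil hall + kinetic sculpture + ceramics vitrine — 79 m², 1556 total.
That's the maximum — no feasible swap from here does better than 1556.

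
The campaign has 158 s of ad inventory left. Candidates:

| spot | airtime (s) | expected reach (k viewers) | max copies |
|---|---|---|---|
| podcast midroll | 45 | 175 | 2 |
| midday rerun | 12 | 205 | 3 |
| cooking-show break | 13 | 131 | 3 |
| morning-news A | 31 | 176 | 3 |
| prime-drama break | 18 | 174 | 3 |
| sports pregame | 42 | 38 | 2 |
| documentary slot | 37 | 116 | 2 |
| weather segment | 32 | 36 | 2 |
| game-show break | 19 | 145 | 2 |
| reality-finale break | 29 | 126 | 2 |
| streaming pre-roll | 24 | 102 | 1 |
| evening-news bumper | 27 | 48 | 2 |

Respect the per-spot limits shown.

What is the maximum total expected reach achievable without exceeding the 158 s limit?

1689

By expected reach per s: midday rerun 17.08, cooking-show break 10.08, prime-drama break 9.67, game-show break 7.63 lead.
A density-first pass picks 3×midday rerun + 3×cooking-show break + 3×prime-drama break + game-show break — 1675 at 148 s.
The 13 s tied up in cooking-show break is better spent on game-show break — total rises to 1689 (154 s).
The spare 4 s is too small for any remaining spot, and no exchange beats 1689.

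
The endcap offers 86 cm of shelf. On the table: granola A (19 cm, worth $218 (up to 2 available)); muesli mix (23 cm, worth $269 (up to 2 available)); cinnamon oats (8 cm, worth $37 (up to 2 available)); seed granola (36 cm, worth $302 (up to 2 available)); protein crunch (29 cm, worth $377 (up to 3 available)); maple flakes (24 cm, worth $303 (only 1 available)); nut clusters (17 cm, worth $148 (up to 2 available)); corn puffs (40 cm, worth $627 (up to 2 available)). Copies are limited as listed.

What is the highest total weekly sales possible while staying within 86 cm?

Best packing: 2×corn puffs — 80 cm, 1254 total.
Every other selection either busts 86 cm or exceeds an availability limit or fails to beat 1254.

1254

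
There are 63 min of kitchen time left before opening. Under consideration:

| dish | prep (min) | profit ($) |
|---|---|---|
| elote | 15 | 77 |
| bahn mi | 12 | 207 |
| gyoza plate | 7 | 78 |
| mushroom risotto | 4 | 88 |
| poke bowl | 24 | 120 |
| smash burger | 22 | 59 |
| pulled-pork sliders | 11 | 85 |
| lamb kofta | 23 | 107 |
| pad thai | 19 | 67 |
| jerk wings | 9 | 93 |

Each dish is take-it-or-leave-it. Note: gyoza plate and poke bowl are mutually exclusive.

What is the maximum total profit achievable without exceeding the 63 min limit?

628

Density check — mushroom risotto 22.00, bahn mi 17.25, gyoza plate 11.14, jerk wings 10.33 are the best per min.
Taking elote + bahn mi + gyoza plate + mushroom risotto + pulled-pork sliders + jerk wings: 58 min used, 628 in profit.
The closest alternative, bahn mi + gyoza plate + mushroom risotto + pulled-pork sliders + pad thai + jerk wings, reaches only 618.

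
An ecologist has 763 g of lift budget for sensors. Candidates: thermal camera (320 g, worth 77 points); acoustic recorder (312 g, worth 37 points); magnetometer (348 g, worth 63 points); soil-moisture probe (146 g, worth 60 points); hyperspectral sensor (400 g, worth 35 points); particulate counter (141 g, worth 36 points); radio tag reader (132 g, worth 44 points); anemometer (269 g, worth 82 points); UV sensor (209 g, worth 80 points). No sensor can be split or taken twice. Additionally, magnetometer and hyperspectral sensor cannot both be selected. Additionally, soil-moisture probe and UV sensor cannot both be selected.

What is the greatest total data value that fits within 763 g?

Best packing: particulate counter + radio tag reader + anemometer + UV sensor — 751 g, 242 total.

242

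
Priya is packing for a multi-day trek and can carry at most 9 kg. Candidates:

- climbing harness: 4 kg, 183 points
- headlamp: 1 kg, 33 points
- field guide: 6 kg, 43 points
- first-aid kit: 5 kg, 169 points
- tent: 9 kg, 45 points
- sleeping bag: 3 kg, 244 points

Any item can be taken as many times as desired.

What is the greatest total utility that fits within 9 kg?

By utility per kg: sleeping bag 81.33, climbing harness 45.75, first-aid kit 33.80, headlamp 33.00 lead.
Taking 3×sleeping bag: 9 kg used, 732 in utility.

732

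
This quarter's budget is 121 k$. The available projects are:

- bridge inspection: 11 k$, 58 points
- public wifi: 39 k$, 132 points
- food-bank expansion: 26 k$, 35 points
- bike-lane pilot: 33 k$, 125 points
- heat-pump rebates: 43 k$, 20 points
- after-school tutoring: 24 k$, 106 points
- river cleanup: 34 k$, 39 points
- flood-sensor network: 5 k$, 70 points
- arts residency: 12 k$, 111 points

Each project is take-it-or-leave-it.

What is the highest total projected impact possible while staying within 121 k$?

The ratio heuristic lands on bridge inspection + food-bank expansion + bike-lane pilot + after-school tutoring + flood-sensor network + arts residency (505) but leaves 10 k$ idle.
Dropping bridge inspection and food-bank expansion frees 37 k$; slotting in public wifi (39 k$) lifts the total to 544 at 113 k$.
The closest alternative, bridge inspection + public wifi + bike-lane pilot + after-school tutoring + arts residency, reaches only 532.

544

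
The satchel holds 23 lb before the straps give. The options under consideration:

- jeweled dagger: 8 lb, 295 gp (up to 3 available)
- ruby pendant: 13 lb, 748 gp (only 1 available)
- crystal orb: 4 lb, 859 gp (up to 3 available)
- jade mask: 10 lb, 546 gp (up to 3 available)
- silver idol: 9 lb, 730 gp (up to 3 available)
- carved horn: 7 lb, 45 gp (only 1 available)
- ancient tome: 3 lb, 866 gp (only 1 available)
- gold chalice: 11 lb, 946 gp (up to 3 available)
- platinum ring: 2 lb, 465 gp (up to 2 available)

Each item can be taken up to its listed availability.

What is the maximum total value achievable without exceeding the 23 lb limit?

Taking 3×crystal orb + ancient tome + 2×platinum ring: 19 lb used, 4373 in value.

4373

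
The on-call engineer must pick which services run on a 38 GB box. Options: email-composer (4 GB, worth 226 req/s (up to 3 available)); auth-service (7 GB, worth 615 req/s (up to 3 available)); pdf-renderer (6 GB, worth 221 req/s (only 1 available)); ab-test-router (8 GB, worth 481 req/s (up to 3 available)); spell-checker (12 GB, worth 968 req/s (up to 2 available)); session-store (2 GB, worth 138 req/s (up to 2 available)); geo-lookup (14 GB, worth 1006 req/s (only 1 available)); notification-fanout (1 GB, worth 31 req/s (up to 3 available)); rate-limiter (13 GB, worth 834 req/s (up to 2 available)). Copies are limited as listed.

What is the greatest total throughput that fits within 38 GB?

3166

By throughput per GB: auth-service 87.86, spell-checker 80.67, geo-lookup 71.86 lead.
A density-first pass picks 3×auth-service + spell-checker + 2×session-store + notification-fanout — 3120 at 38 GB.
The 12 GB tied up in auth-service and 2×session-store and notification-fanout is better spent on spell-checker — total rises to 3166 (38 GB).
That's the maximum — no swap from here does better than 3166.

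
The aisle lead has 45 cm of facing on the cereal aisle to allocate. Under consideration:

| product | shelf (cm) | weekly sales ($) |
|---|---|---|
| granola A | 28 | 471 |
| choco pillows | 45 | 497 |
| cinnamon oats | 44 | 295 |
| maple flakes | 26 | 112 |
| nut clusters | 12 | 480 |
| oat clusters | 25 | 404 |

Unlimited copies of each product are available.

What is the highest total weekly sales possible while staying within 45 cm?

1440

Density check — nut clusters 40.00, granola A 16.82, oat clusters 16.16, choco pillows 11.04 are the best per cm.
3×nut clusters uses 36 of the 45 cm and totals 1440.
The spare 9 cm is too small for any remaining product, and no exchange beats 1440.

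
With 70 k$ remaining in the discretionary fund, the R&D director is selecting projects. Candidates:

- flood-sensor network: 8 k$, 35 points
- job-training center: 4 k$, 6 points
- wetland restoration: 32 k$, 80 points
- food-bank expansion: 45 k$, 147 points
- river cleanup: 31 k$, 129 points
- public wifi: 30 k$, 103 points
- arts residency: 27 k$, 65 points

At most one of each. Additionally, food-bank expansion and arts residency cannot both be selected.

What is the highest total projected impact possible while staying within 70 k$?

The ratio ordering already packs tightly: flood-sensor network + river cleanup + public wifi, 69 k$, 267.

267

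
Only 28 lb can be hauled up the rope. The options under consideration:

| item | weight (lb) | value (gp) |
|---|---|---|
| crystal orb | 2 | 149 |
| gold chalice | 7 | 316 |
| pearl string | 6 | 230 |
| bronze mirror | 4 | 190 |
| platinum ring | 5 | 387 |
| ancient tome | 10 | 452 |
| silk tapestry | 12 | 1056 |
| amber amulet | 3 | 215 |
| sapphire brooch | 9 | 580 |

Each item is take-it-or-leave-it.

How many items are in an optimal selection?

4

Optimal total is 2172.
One optimal bundle: crystal orb + platinum ring + silk tapestry + sapphire brooch (28 lb).
Every optimal selection uses 4 items.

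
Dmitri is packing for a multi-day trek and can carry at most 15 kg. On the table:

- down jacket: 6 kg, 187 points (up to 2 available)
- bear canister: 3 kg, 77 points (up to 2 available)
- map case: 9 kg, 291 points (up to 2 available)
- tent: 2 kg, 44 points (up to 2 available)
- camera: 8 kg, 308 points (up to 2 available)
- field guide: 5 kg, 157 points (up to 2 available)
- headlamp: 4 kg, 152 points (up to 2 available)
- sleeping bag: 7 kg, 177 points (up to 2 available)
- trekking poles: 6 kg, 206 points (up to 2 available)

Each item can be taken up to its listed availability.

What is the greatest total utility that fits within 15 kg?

The ratio ordering already packs tightly: bear canister + camera + headlamp, 15 kg, 537.
Every other selection either busts 15 kg or exceeds an availability limit or fails to beat 537.

537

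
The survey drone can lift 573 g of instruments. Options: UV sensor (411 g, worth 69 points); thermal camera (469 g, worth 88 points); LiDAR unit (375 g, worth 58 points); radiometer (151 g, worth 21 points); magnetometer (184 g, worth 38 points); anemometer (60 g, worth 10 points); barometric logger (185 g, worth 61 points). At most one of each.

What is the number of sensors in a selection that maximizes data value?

The maximum data value within 573 g is 120.
For example radiometer + magnetometer + barometric logger achieves it, using 520 g.
All optima have 3 sensors.

3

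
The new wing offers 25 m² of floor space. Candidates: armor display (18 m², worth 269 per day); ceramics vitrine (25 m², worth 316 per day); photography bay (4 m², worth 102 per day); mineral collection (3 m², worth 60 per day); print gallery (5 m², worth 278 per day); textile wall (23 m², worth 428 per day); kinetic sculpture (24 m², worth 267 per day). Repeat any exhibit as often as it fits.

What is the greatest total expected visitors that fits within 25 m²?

1390

The ratio ordering already packs tightly: 5×print gallery, 25 m², 1390.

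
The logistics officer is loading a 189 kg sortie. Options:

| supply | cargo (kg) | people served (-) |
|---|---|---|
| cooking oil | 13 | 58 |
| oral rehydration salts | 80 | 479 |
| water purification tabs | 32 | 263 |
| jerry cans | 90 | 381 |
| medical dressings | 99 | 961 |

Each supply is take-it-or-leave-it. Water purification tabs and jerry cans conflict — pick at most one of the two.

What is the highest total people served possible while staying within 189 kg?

1440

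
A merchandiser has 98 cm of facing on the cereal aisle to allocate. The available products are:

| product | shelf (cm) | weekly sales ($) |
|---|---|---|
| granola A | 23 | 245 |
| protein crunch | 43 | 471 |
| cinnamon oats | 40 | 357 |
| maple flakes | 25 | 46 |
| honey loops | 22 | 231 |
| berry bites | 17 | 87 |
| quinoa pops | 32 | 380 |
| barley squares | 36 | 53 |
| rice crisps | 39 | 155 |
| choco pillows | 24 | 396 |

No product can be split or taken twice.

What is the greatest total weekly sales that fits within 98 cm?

A density-first pass picks granola A + berry bites + quinoa pops + choco pillows — 1108 at 96 cm.
Replace granola A and berry bites with cinnamon oats: the trade gains 25 net, giving 1133 at 96 cm.

1133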